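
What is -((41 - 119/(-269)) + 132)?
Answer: -46656/269 ≈ -173.44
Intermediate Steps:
-((41 - 119/(-269)) + 132) = -((41 - 119*(-1/269)) + 132) = -((41 + 119/269) + 132) = -(11148/269 + 132) = -1*46656/269 = -46656/269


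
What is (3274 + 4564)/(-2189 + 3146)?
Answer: 7838/957 ≈ 8.1902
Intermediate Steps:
(3274 + 4564)/(-2189 + 3146) = 7838/957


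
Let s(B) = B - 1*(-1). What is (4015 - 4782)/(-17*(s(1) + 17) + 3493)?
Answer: -767/3170 ≈ -0.24196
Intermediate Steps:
s(B) = 1 + B (s(B) = B + 1 = 1 + B)
(4015 - 4782)/(-17*(s(1) + 17) + 3493) = (4015 - 4782)/(-17*((1 + 1) + 17) + 3493) = -767/(-17*(2 + 17) + 3493) = -767/(-17*19 + 3493) = -767/(-323 + 3493) = -767/3170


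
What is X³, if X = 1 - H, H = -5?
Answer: 216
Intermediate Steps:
X = 6 (X = 1 - 1*(-5) = 1 + 5 = 6)
X³ = 6³ = 216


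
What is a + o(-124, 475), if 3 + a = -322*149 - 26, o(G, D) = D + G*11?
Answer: -48896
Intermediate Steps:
o(G, D) = D + 11*G
a = -48007 (a = -3 + (-322*149 - 26) = -3 + (-47978 - 26) = -3 - 48004 = -48007)
a + o(-124, 475) = -48007 + (475 + 11*(-124)) = -48007 + (475 - 1364) = -48007 - 889 = -48896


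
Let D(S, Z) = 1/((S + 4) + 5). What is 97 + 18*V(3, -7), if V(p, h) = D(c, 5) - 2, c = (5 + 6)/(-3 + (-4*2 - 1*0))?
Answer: 253/4 ≈ 63.250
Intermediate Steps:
c = -1 (c = 11/(-3 + (-8 + 0)) = 11/(-3 - 8) = 11/(-11) = 11*(-1/11) = -1)
D(S, Z) = 1/(9 + S) (D(S, Z) = 1/((4 + S) + 5) = 1/(9 + S))
V(p, h) = -15/8 (V(p, h) = 1/(9 - 1) - 2 = 1/8 - 2 = ⅛ - 2 = -15/8)
97 + 18*V(3, -7) = 97 + 18*(-15/8) = 97 - 135/4 = 253/4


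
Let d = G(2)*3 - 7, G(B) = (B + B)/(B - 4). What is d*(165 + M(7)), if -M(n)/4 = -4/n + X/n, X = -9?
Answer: -15691/7 ≈ -2241.6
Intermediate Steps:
G(B) = 2*B/(-4 + B) (G(B) = (2*B)/(-4 + B) = 2*B/(-4 + B))
M(n) = 52/n (M(n) = -4*(-4/n - 9/n) = -(-52)/n = 52/n)
d = -13 (d = (2*2/(-4 + 2))*3 - 7 = (2*2/(-2))*3 - 7 = (2*2*(-1/2))*3 - 7 = -2*3 - 7 = -6 - 7 = -13)
d*(165 + M(7)) = -13*(165 + 52/7) = -13*1207/7 = -15691/7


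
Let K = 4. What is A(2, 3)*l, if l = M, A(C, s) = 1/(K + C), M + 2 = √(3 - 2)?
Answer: -⅙ ≈ -0.16667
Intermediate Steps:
M = -1 (M = -2 + √(3 - 2) = -2 + √1 = -2 + 1 = -1)
A(C, s) = 1/(4 + C)
l = -1
A(2, 3)*l = -1/(4 + 2) = -1/6 = (⅙)*(-1) = -⅙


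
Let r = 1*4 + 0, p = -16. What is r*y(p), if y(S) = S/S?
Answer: 4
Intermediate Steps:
y(S) = 1
r = 4 (r = 4 + 0 = 4)
r*y(p) = 4*1 = 4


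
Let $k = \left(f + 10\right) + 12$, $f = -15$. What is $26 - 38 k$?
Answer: $-240$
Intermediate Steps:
$k = 7$ ($k = \left(-15 + 10\right) + 12 = -5 + 12 = 7$)
$26 - 38 k = 26 - 266 = -240$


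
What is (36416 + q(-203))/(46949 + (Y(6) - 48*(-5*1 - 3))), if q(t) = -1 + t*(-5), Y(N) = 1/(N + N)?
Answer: 449160/567997 ≈ 0.79078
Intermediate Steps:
Y(N) = 1/(2*N)
q(t) = -1 - 5*t
(36416 + q(-203))/(46949 + (Y(6) - 48*(-5*1 - 3))) = (36416 + (-1 - 5*(-203)))/(46949 + ((½)/6 - 48*(-5*1 - 3))) = (36416 + (-1 + 1015))/(46949 + ((½)*(⅙) - 48*(-5 - 3))) = (36416 + 1014)/(46949 + (1/12 - 48*(-8))) = 37430/(46949 + (1/12 + 384)) = 37430/(46949 + 4609/12) = 37430/(567997/12) = 37430*(12/567997) = 449160/567997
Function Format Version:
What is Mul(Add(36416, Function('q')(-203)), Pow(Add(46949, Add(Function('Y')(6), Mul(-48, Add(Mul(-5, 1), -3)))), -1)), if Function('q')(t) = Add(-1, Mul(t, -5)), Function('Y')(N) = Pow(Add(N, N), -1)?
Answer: Rational(449160, 567997) ≈ 0.79078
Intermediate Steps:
Function('Y')(N) = Mul(Rational(1, 2), Pow(N, -1)) (Function('Y')(N) = Pow(Mul(2, N), -1) = Mul(Rational(1, 2), Pow(N, -1)))
Function('q')(t) = Add(-1, Mul(-5, t))
Mul(Add(36416, Function('q')(-203)), Pow(Add(46949, Add(Function('Y')(6), Mul(-48, Add(Mul(-5, 1), -3)))), -1)) = Mul(Add(36416, Add(-1, Mul(-5, -203))), Pow(Add(46949, Add(Mul(Rational(1, 2), Pow(6, -1)), Mul(-48, Add(Mul(-5, 1), -3)))), -1)) = Mul(Add(36416, Add(-1, 1015)), Pow(Add(46949, Add(Mul(Rational(1, 2), Rational(1, 6)), Mul(-48, Add(-5, -3)))), -1)) = Mul(Add(36416, 1014), Pow(Add(46949, Add(Rational(1, 12), Mul(-48, -8))), -1)) = Mul(37430, Pow(Add(46949, Add(Rational(1, 12), 384)), -1)) = Mul(37430, Pow(Add(46949, Rational(4609, 12)), -1)) = Mul(37430, Pow(Rational(567997, 12), -1)) = Mul(37430, Rational(12, 567997)) = Rational(449160, 567997)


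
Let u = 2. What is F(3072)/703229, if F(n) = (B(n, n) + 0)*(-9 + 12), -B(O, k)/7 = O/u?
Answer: -32256/703229 ≈ -0.045868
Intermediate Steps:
B(O, k) = -7*O/2
F(n) = -21*n/2 (F(n) = (-7*n/2 + 0)*(-9 + 12) = -7*n/2*3 = -21*n/2)
F(3072)/703229 = -21/2*3072/703229 = -32256*1/703229 = -32256/703229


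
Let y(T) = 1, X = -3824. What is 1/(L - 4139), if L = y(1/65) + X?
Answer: -1/7962 ≈ -0.00012560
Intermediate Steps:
L = -3823 (L = 1 - 3824 = -3823)
1/(L - 4139) = 1/(-3823 - 4139) = 1/(-7962) = -1/7962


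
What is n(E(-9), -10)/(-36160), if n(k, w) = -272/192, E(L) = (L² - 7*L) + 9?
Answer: 17/433920 ≈ 3.9178e-5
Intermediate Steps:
E(L) = 9 + L² - 7*L
n(k, w) = -17/12 (n(k, w) = -272*1/192 = -17/12)
n(E(-9), -10)/(-36160) = -17/12/(-36160) = -17/12*(-1/36160) = 17/433920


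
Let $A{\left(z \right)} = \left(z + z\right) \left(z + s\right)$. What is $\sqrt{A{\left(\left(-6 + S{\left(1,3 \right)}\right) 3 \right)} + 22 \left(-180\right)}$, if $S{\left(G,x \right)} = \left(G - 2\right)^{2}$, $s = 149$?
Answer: $2 i \sqrt{1995} \approx 89.331 i$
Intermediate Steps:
$S{\left(G,x \right)} = \left(-2 + G\right)^{2}$
$A{\left(z \right)} = 2 z \left(149 + z\right)$ ($A{\left(z \right)} = \left(z + z\right) \left(z + 149\right) = 2 z \left(149 + z\right)$)
$\sqrt{A{\left(\left(-6 + S{\left(1,3 \right)}\right) 3 \right)} + 22 \left(-180\right)} = \sqrt{2 \left(-6 + \left(-2 + 1\right)^{2}\right) 3 \left(149 + \left(-6 + \left(-2 + 1\right)^{2}\right) 3\right) + 22 \left(-180\right)} = \sqrt{2 \left(-6 + \left(-1\right)^{2}\right) 3 \left(149 + \left(-6 + \left(-1\right)^{2}\right) 3\right) - 3960} = \sqrt{2 \left(-6 + 1\right) 3 \left(149 + \left(-6 + 1\right) 3\right) - 3960} = \sqrt{2 \left(\left(-5\right) 3\right) \left(149 - 15\right) - 3960} = \sqrt{2 \left(-15\right) \left(149 - 15\right) - 3960} = \sqrt{2 \left(-15\right) 134 - 3960} = \sqrt{-4020 - 3960} = \sqrt{-7980} = 2 i \sqrt{1995}$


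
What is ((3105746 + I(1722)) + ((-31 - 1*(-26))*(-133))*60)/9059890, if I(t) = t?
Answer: 224812/647135 ≈ 0.34740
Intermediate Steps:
((3105746 + I(1722)) + ((-31 - 1*(-26))*(-133))*60)/9059890 = ((3105746 + 1722) + ((-31 - 1*(-26))*(-133))*60)/9059890 = (3107468 + ((-31 + 26)*(-133))*60)*(1/9059890) = (3107468 - 5*(-133)*60)*(1/9059890) = (3107468 + 665*60)*(1/9059890) = (3107468 + 39900)*(1/9059890) = 3147368*(1/9059890) = 224812/647135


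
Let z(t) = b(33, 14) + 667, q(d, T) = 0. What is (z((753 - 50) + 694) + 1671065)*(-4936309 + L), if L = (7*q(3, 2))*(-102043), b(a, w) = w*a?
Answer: -8254466291946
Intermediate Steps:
b(a, w) = a*w
L = 0 (L = (7*0)*(-102043) = 0*(-102043) = 0)
z(t) = 1129 (z(t) = 33*14 + 667 = 462 + 667 = 1129)
(z((753 - 50) + 694) + 1671065)*(-4936309 + L) = (1129 + 1671065)*(-4936309 + 0) = 1672194*(-4936309) = -8254466291946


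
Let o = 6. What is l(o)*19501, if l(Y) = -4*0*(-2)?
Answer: 0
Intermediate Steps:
l(Y) = 0 (l(Y) = 0*(-2) = 0)
l(o)*19501 = 0*19501 = 0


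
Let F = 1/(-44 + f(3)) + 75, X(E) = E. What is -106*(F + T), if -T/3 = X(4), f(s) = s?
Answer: -273692/41 ≈ -6675.4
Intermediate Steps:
T = -12 (T = -3*4 = -12)
F = 3074/41 (F = 1/(-44 + 3) + 75 = 1/(-41) + 75 = -1/41 + 75 = 3074/41 ≈ 74.976)
-106*(F + T) = -106*(3074/41 - 12) = -106*2582/41 = -273692/41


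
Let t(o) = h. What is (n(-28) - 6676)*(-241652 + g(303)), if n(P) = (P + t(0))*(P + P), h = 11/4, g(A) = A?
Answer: 1269978438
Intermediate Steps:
h = 11/4 (h = 11*(¼) = 11/4 ≈ 2.7500)
t(o) = 11/4
n(P) = 2*P*(11/4 + P) (n(P) = (P + 11/4)*(P + P) = (11/4 + P)*(2*P) = 2*P*(11/4 + P))
(n(-28) - 6676)*(-241652 + g(303)) = ((½)*(-28)*(11 + 4*(-28)) - 6676)*(-241652 + 303) = ((½)*(-28)*(11 - 112) - 6676)*(-241349) = ((½)*(-28)*(-101) - 6676)*(-241349) = (1414 - 6676)*(-241349) = -5262*(-241349) = 1269978438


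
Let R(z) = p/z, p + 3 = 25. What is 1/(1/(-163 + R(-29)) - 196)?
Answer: -4749/930833 ≈ -0.0051019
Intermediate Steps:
p = 22 (p = -3 + 25 = 22)
R(z) = 22/z
1/(1/(-163 + R(-29)) - 196) = 1/(1/(-163 + 22/(-29)) - 196) = 1/(1/(-163 + 22*(-1/29)) - 196) = 1/(1/(-163 - 22/29) - 196) = 1/(1/(-4749/29) - 196) = 1/(-29/4749 - 196) = 1/(-930833/4749) = -4749/930833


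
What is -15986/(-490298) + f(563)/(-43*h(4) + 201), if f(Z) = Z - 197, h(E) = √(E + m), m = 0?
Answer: 90643729/28192135 ≈ 3.2152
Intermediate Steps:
h(E) = √E (h(E) = √(E + 0) = √E)
f(Z) = -197 + Z
-15986/(-490298) + f(563)/(-43*h(4) + 201) = -15986/(-490298) + (-197 + 563)/(-43*√4 + 201) = -15986*(-1/490298) + 366/(-43*2 + 201) = 7993/245149 + 366/(-86 + 201) = 7993/245149 + 366/115 = 90643729/28192135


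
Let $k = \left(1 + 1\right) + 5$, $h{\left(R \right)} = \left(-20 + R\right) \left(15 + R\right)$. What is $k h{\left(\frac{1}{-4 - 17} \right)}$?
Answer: $- \frac{132194}{63} \approx -2098.3$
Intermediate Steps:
$k = 7$ ($k = 2 + 5 = 7$)
$k h{\left(\frac{1}{-4 - 17} \right)} = 7 \left(-300 + \left(\frac{1}{-4 - 17}\right)^{2} - \frac{5}{-4 - 17}\right) = 7 \left(-300 + \left(\frac{1}{-21}\right)^{2} - \frac{5}{-21}\right) = 7 \left(-300 + \left(- \frac{1}{21}\right)^{2} - - \frac{5}{21}\right) = 7 \left(-300 + \frac{1}{441} + \frac{5}{21}\right) = 7 \left(- \frac{132194}{441}\right) = - \frac{132194}{63}$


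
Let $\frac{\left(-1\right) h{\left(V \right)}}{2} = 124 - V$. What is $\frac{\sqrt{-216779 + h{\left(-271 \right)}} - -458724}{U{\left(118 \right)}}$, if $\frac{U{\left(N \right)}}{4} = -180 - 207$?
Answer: $- \frac{889}{3} - \frac{i \sqrt{217569}}{1548} \approx -296.33 - 0.30132 i$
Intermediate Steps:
$h{\left(V \right)} = -248 + 2 V$ ($h{\left(V \right)} = - 2 \left(124 - V\right) = -248 + 2 V$)
$U{\left(N \right)} = -1548$ ($U{\left(N \right)} = 4 \left(-180 - 207\right) = 4 \left(-387\right) = -1548$)
$\frac{\sqrt{-216779 + h{\left(-271 \right)}} - -458724}{U{\left(118 \right)}} = \frac{\sqrt{-216779 + \left(-248 + 2 \left(-271\right)\right)} - -458724}{-1548} = \left(\sqrt{-216779 - 790} + 458724\right) \left(- \frac{1}{1548}\right) = \left(\sqrt{-217569} + 458724\right) \left(- \frac{1}{1548}\right) = \left(i \sqrt{217569} + 458724\right) \left(- \frac{1}{1548}\right) = \left(458724 + i \sqrt{217569}\right) \left(- \frac{1}{1548}\right) = - \frac{889}{3} - \frac{i \sqrt{217569}}{1548}$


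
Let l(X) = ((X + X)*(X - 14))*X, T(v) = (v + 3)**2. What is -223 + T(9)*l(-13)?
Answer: -1314367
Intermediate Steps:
T(v) = (3 + v)**2
l(X) = 2*X**2*(-14 + X) (l(X) = ((2*X)*(-14 + X))*X = (2*X*(-14 + X))*X = 2*X**2*(-14 + X))
-223 + T(9)*l(-13) = -223 + (3 + 9)**2*(2*(-13)**2*(-14 - 13)) = -223 + 12**2*(2*169*(-27)) = -223 + 144*(-9126) = -223 - 1314144 = -1314367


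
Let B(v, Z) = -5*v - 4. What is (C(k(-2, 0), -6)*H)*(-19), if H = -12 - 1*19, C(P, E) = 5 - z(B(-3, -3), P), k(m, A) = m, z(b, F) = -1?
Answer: 3534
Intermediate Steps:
B(v, Z) = -4 - 5*v
C(P, E) = 6 (C(P, E) = 5 - 1*(-1) = 5 + 1 = 6)
H = -31 (H = -12 - 19 = -31)
(C(k(-2, 0), -6)*H)*(-19) = (6*(-31))*(-19) = -186*(-19) = 3534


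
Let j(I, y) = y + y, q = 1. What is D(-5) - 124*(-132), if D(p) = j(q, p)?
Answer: 16358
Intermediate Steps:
j(I, y) = 2*y
D(p) = 2*p
D(-5) - 124*(-132) = 2*(-5) - 124*(-132) = -10 + 16368 = 16358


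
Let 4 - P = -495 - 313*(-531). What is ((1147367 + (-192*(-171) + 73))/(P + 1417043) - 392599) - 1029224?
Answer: -593060463575/417113 ≈ -1.4218e+6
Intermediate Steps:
P = -165704 (P = 4 - (-495 - 313*(-531)) = 4 - (-495 + 166203) = 4 - 1*165708 = 4 - 165708 = -165704)
((1147367 + (-192*(-171) + 73))/(P + 1417043) - 392599) - 1029224 = ((1147367 + (-192*(-171) + 73))/(-165704 + 1417043) - 392599) - 1029224 = ((1147367 + (32832 + 73))/1251339 - 392599) - 1029224 = ((1147367 + 32905)*(1/1251339) - 392599) - 1029224 = (1180272*(1/1251339) - 392599) - 1029224 = (393424/417113 - 392599) - 1029224 = -163757753263/417113 - 1029224 = -593060463575/417113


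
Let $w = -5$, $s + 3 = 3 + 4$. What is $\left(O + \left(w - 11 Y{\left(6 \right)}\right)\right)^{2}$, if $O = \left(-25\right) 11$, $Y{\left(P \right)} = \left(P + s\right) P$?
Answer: $883600$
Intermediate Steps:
$s = 4$ ($s = -3 + \left(3 + 4\right) = -3 + 7 = 4$)
$Y{\left(P \right)} = P \left(4 + P\right)$ ($Y{\left(P \right)} = \left(P + 4\right) P = \left(4 + P\right) P = P \left(4 + P\right)$)
$O = -275$
$\left(O + \left(w - 11 Y{\left(6 \right)}\right)\right)^{2} = \left(-275 - \left(5 + 11 \cdot 6 \left(4 + 6\right)\right)\right)^{2} = \left(-275 - \left(5 + 11 \cdot 6 \cdot 10\right)\right)^{2} = \left(-275 - 665\right)^{2} = \left(-940\right)^{2} = 883600$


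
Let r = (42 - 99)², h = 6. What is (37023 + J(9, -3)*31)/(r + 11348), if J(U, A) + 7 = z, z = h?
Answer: 36992/14597 ≈ 2.5342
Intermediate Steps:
z = 6
r = 3249 (r = (-57)² = 3249)
J(U, A) = -1 (J(U, A) = -7 + 6 = -1)
(37023 + J(9, -3)*31)/(r + 11348) = (37023 - 1*31)/(3249 + 11348) = (37023 - 31)/14597 = 36992*(1/14597) = 36992/14597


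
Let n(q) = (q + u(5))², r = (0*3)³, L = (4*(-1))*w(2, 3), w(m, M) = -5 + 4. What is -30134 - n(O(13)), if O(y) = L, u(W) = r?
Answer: -30150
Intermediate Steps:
w(m, M) = -1
L = 4 (L = (4*(-1))*(-1) = -4*(-1) = 4)
r = 0 (r = 0³ = 0)
u(W) = 0
O(y) = 4
n(q) = q² (n(q) = (q + 0)² = q²)
-30134 - n(O(13)) = -30134 - 1*4² = -30134 - 1*16 = -30134 - 16 = -30150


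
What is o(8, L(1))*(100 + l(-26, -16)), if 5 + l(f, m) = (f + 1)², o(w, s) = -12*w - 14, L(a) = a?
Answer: -79200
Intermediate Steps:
o(w, s) = -14 - 12*w
l(f, m) = -5 + (1 + f)² (l(f, m) = -5 + (f + 1)² = -5 + (1 + f)²)
o(8, L(1))*(100 + l(-26, -16)) = (-14 - 12*8)*(100 + (-5 + (1 - 26)²)) = (-14 - 96)*(100 + (-5 + (-25)²)) = -110*(100 + (-5 + 625)) = -110*(100 + 620) = -110*720 = -79200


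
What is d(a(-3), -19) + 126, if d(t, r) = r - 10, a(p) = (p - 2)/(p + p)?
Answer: 97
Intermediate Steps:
a(p) = (-2 + p)/(2*p) (a(p) = (-2 + p)/((2*p)) = (-2 + p)*(1/(2*p)) = (-2 + p)/(2*p))
d(t, r) = -10 + r
d(a(-3), -19) + 126 = (-10 - 19) + 126 = -29 + 126 = 97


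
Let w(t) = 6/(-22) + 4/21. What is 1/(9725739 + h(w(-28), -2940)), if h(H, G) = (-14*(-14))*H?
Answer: 33/320948855 ≈ 1.0282e-7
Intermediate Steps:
w(t) = -19/231 (w(t) = 6*(-1/22) + 4*(1/21) = -3/11 + 4/21 = -19/231)
h(H, G) = 196*H
1/(9725739 + h(w(-28), -2940)) = 1/(9725739 + 196*(-19/231)) = 1/(9725739 - 532/33) = 1/(320948855/33) = 33/320948855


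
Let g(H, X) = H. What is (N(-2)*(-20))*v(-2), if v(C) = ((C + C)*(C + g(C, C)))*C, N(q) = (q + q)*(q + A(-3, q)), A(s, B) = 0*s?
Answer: 5120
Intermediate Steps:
A(s, B) = 0
N(q) = 2*q² (N(q) = (q + q)*(q + 0) = (2*q)*q = 2*q²)
v(C) = 4*C³ (v(C) = ((C + C)*(C + C))*C = ((2*C)*(2*C))*C = (4*C²)*C = 4*C³)
(N(-2)*(-20))*v(-2) = ((2*(-2)²)*(-20))*(4*(-2)³) = ((2*4)*(-20))*(4*(-8)) = (8*(-20))*(-32) = -160*(-32) = 5120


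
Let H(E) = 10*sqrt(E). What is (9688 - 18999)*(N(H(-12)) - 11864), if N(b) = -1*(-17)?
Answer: 110307417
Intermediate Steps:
N(b) = 17
(9688 - 18999)*(N(H(-12)) - 11864) = (9688 - 18999)*(17 - 11864) = -9311*(-11847) = 110307417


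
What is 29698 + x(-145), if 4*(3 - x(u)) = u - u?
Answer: 29701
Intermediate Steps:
x(u) = 3 (x(u) = 3 - (u - u)/4 = 3 - ¼*0 = 3 + 0 = 3)
29698 + x(-145) = 29698 + 3 = 29701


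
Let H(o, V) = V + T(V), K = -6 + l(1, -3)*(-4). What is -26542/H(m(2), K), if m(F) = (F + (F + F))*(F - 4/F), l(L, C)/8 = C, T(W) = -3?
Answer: -26542/87 ≈ -305.08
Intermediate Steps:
l(L, C) = 8*C
K = 90 (K = -6 + (8*(-3))*(-4) = -6 - 24*(-4) = -6 + 96 = 90)
m(F) = 3*F*(F - 4/F) (m(F) = (F + 2*F)*(F - 4/F) = (3*F)*(F - 4/F) = 3*F*(F - 4/F))
H(o, V) = -3 + V (H(o, V) = V - 3 = -3 + V)
-26542/H(m(2), K) = -26542/(-3 + 90) = -26542/87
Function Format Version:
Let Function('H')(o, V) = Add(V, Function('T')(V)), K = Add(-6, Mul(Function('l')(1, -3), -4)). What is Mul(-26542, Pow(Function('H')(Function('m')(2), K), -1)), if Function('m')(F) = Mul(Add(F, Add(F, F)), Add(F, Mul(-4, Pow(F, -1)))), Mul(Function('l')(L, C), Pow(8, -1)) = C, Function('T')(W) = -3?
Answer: Rational(-26542, 87) ≈ -305.08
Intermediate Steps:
Function('l')(L, C) = Mul(8, C)
K = 90 (K = Add(-6, Mul(Mul(8, -3), -4)) = Add(-6, Mul(-24, -4)) = Add(-6, 96) = 90)
Function('m')(F) = Mul(3, F, Add(F, Mul(-4, Pow(F, -1)))) (Function('m')(F) = Mul(Add(F, Mul(2, F)), Add(F, Mul(-4, Pow(F, -1)))) = Mul(Mul(3, F), Add(F, Mul(-4, Pow(F, -1)))) = Mul(3, F, Add(F, Mul(-4, Pow(F, -1)))))
Function('H')(o, V) = Add(-3, V) (Function('H')(o, V) = Add(V, -3) = Add(-3, V))
Mul(-26542, Pow(Function('H')(Function('m')(2), K), -1)) = Mul(-26542, Pow(Add(-3, 90), -1)) = Mul(-26542, Pow(87, -1)) = Mul(-26542, Rational(1, 87)) = Rational(-26542, 87)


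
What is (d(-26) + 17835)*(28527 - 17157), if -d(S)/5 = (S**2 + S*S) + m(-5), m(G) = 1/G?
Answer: 125934120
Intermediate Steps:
d(S) = 1 - 10*S**2 (d(S) = -5*((S**2 + S*S) + 1/(-5)) = -5*((S**2 + S**2) - 1/5) = -5*(2*S**2 - 1/5) = -5*(-1/5 + 2*S**2) = 1 - 10*S**2)
(d(-26) + 17835)*(28527 - 17157) = ((1 - 10*(-26)**2) + 17835)*(28527 - 17157) = ((1 - 10*676) + 17835)*11370 = ((1 - 6760) + 17835)*11370 = (-6759 + 17835)*11370 = 11076*11370 = 125934120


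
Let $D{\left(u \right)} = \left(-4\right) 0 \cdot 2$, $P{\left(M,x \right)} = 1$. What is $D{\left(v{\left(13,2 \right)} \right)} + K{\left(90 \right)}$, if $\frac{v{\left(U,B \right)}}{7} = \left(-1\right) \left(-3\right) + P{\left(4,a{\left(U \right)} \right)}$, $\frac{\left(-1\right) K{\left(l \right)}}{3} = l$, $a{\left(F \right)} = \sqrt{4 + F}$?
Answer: $-270$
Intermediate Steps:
$K{\left(l \right)} = - 3 l$
$v{\left(U,B \right)} = 28$ ($v{\left(U,B \right)} = 7 \left(\left(-1\right) \left(-3\right) + 1\right) = 7 \left(3 + 1\right) = 7 \cdot 4 = 28$)
$D{\left(u \right)} = 0$ ($D{\left(u \right)} = 0 \cdot 2 = 0$)
$D{\left(v{\left(13,2 \right)} \right)} + K{\left(90 \right)} = 0 - 270 = -270$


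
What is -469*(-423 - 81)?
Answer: 236376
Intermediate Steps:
-469*(-423 - 81) = -469*(-504) = 236376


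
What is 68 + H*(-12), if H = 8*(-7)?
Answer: 740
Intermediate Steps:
H = -56
68 + H*(-12) = 68 - 56*(-12) = 68 + 672 = 740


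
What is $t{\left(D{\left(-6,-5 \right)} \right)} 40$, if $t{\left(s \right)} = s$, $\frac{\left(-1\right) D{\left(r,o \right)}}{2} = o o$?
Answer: $-2000$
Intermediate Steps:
$D{\left(r,o \right)} = - 2 o^{2}$ ($D{\left(r,o \right)} = - 2 o o = - 2 o^{2}$)
$t{\left(D{\left(-6,-5 \right)} \right)} 40 = - 2 \left(-5\right)^{2} \cdot 40 = \left(-2\right) 25 \cdot 40 = \left(-50\right) 40 = -2000$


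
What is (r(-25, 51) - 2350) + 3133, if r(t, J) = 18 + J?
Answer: 852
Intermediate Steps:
(r(-25, 51) - 2350) + 3133 = ((18 + 51) - 2350) + 3133 = (69 - 2350) + 3133 = -2281 + 3133 = 852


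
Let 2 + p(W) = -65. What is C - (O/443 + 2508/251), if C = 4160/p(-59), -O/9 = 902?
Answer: -400482422/7449931 ≈ -53.757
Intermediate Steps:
O = -8118 (O = -9*902 = -8118)
p(W) = -67 (p(W) = -2 - 65 = -67)
C = -4160/67 (C = 4160/(-67) = 4160*(-1/67) = -4160/67 ≈ -62.090)
C - (O/443 + 2508/251) = -4160/67 - (-8118/443 + 2508/251) = -4160/67 - 1*(-926574/111193) = -4160/67 + 926574/111193 = -400482422/7449931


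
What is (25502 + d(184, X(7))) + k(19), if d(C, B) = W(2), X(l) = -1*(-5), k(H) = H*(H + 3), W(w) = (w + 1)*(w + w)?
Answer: 25932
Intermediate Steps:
W(w) = 2*w*(1 + w) (W(w) = (1 + w)*(2*w) = 2*w*(1 + w))
k(H) = H*(3 + H)
X(l) = 5
d(C, B) = 12 (d(C, B) = 2*2*(1 + 2) = 2*2*3 = 12)
(25502 + d(184, X(7))) + k(19) = (25502 + 12) + 19*(3 + 19) = 25514 + 19*22 = 25514 + 418 = 25932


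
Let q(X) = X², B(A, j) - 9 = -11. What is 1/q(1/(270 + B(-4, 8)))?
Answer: 71824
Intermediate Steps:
B(A, j) = -2 (B(A, j) = 9 - 11 = -2)
1/q(1/(270 + B(-4, 8))) = 1/((1/(270 - 2))²) = 1/((1/268)²) = 1/(1/71824) = 71824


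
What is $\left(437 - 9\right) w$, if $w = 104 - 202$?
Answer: $-41944$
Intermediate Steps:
$w = -98$ ($w = 104 - 202 = -98$)
$\left(437 - 9\right) w = \left(437 - 9\right) \left(-98\right) = 428 \left(-98\right) = -41944$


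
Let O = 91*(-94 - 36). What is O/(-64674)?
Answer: 5915/32337 ≈ 0.18292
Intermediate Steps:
O = -11830 (O = 91*(-130) = -11830)
O/(-64674) = -11830/(-64674) = -11830*(-1/64674) = 5915/32337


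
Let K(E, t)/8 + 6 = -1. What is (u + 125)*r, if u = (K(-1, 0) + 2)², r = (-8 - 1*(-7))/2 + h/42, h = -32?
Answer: -161173/42 ≈ -3837.5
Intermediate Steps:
K(E, t) = -56 (K(E, t) = -48 + 8*(-1) = -48 - 8 = -56)
r = -53/42 (r = (-8 - 1*(-7))/2 - 32/42 = (-8 + 7)*(½) - 32*1/42 = -1*½ - 16/21 = -½ - 16/21 = -53/42 ≈ -1.2619)
u = 2916 (u = (-56 + 2)² = (-54)² = 2916)
(u + 125)*r = (2916 + 125)*(-53/42) = 3041*(-53/42) = -161173/42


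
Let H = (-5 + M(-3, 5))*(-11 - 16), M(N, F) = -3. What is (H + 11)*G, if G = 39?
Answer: 8853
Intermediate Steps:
H = 216 (H = (-5 - 3)*(-11 - 16) = -8*(-27) = 216)
(H + 11)*G = (216 + 11)*39 = 227*39 = 8853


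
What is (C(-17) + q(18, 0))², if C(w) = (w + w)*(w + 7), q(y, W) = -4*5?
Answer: 102400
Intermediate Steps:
q(y, W) = -20
C(w) = 2*w*(7 + w) (C(w) = (2*w)*(7 + w) = 2*w*(7 + w))
(C(-17) + q(18, 0))² = (2*(-17)*(7 - 17) - 20)² = (2*(-17)*(-10) - 20)² = (340 - 20)² = 320² = 102400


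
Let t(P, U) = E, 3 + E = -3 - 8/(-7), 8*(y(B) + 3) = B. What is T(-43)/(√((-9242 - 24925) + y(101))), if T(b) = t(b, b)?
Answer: 68*I*√546518/1912813 ≈ 0.026281*I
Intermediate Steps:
y(B) = -3 + B/8
E = -34/7 (E = -3 + (-3 - 8/(-7)) = -3 + (-3 - 8*(-⅐)) = -3 + (-3 + 8/7) = -3 - 13/7 = -34/7 ≈ -4.8571)
t(P, U) = -34/7
T(b) = -34/7
T(-43)/(√((-9242 - 24925) + y(101))) = -34/(7*√((-9242 - 24925) + (-3 + (⅛)*101))) = -34/(7*√(-34167 + (-3 + 101/8))) = -34/(7*√(-34167 + 77/8)) = -34*(-2*I*√546518/273259)/7 = -(-68)*I*√546518/1912813 = 68*I*√546518/1912813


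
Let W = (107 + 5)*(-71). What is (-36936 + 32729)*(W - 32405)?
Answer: 169781899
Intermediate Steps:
W = -7952 (W = 112*(-71) = -7952)
(-36936 + 32729)*(W - 32405) = (-36936 + 32729)*(-7952 - 32405) = -4207*(-40357) = 169781899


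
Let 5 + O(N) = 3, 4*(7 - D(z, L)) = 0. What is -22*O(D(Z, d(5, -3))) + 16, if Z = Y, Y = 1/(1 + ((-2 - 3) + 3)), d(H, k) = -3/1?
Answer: 60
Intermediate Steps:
d(H, k) = -3 (d(H, k) = -3*1 = -3)
Y = -1 (Y = 1/(1 + (-5 + 3)) = 1/(1 - 2) = 1/(-1) = -1)
Z = -1
D(z, L) = 7 (D(z, L) = 7 - ¼*0 = 7 + 0 = 7)
O(N) = -2 (O(N) = -5 + 3 = -2)
-22*O(D(Z, d(5, -3))) + 16 = -22*(-2) + 16 = 44 + 16 = 60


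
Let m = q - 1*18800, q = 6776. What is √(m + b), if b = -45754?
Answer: I*√57778 ≈ 240.37*I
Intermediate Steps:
m = -12024 (m = 6776 - 1*18800 = 6776 - 18800 = -12024)
√(m + b) = √(-12024 - 45754) = √(-57778) = I*√57778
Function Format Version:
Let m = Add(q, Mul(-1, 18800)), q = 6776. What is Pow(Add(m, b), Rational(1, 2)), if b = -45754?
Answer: Mul(I, Pow(57778, Rational(1, 2))) ≈ Mul(240.37, I)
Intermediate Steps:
m = -12024 (m = Add(6776, Mul(-1, 18800)) = Add(6776, -18800) = -12024)
Pow(Add(m, b), Rational(1, 2)) = Pow(Add(-12024, -45754), Rational(1, 2)) = Pow(-57778, Rational(1, 2)) = Mul(I, Pow(57778, Rational(1, 2)))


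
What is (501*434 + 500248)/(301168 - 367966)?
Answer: -358841/33399 ≈ -10.744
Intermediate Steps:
(501*434 + 500248)/(301168 - 367966) = (217434 + 500248)/(-66798) = 717682*(-1/66798) = -358841/33399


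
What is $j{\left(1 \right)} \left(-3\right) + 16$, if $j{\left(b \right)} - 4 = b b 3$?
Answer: $-5$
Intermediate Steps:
$j{\left(b \right)} = 4 + 3 b^{2}$ ($j{\left(b \right)} = 4 + b b 3 = 4 + b^{2} \cdot 3 = 4 + 3 b^{2}$)
$j{\left(1 \right)} \left(-3\right) + 16 = \left(4 + 3 \cdot 1^{2}\right) \left(-3\right) + 16 = \left(4 + 3 \cdot 1\right) \left(-3\right) + 16 = \left(4 + 3\right) \left(-3\right) + 16 = 7 \left(-3\right) + 16 = -21 + 16 = -5$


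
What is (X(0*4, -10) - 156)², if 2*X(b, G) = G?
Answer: 25921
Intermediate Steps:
X(b, G) = G/2
(X(0*4, -10) - 156)² = ((½)*(-10) - 156)² = (-5 - 156)² = (-161)² = 25921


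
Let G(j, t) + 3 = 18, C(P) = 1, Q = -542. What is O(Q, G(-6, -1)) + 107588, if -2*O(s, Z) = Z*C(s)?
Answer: 215161/2 ≈ 1.0758e+5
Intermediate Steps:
G(j, t) = 15 (G(j, t) = -3 + 18 = 15)
O(s, Z) = -Z/2
O(Q, G(-6, -1)) + 107588 = -1/2*15 + 107588 = -15/2 + 107588 = 215161/2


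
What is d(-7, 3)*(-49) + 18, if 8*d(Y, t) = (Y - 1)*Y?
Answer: -325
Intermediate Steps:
d(Y, t) = Y*(-1 + Y)/8 (d(Y, t) = ((Y - 1)*Y)/8 = ((-1 + Y)*Y)/8 = (Y*(-1 + Y))/8 = Y*(-1 + Y)/8)
d(-7, 3)*(-49) + 18 = ((⅛)*(-7)*(-1 - 7))*(-49) + 18 = ((⅛)*(-7)*(-8))*(-49) + 18 = 7*(-49) + 18 = -343 + 18 = -325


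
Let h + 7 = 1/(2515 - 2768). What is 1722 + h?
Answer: 433894/253 ≈ 1715.0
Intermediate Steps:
h = -1772/253 (h = -7 + 1/(2515 - 2768) = -7 + 1/(-253) = -7 - 1/253 = -1772/253 ≈ -7.0040)
1722 + h = 1722 - 1772/253 = 433894/253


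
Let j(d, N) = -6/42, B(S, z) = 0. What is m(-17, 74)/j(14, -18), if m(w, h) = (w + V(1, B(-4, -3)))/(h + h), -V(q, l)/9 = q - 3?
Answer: -7/148 ≈ -0.047297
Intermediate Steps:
V(q, l) = 27 - 9*q (V(q, l) = -9*(q - 3) = -9*(-3 + q) = 27 - 9*q)
j(d, N) = -⅐ (j(d, N) = -6*1/42 = -⅐)
m(w, h) = (18 + w)/(2*h) (m(w, h) = (w + (27 - 9*1))/(h + h) = (w + (27 - 9))/((2*h)) = (w + 18)*(1/(2*h)) = (18 + w)*(1/(2*h)) = (18 + w)/(2*h))
m(-17, 74)/j(14, -18) = ((½)*(18 - 17)/74)/(-⅐) = ((½)*(1/74)*1)*(-7) = (1/148)*(-7) = -7/148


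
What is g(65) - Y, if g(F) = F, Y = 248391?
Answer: -248326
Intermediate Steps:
g(65) - Y = 65 - 1*248391 = 65 - 248391 = -248326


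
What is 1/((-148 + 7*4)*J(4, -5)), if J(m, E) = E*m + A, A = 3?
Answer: 1/2040 ≈ 0.00049020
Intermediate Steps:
J(m, E) = 3 + E*m (J(m, E) = E*m + 3 = 3 + E*m)
1/((-148 + 7*4)*J(4, -5)) = 1/((-148 + 7*4)*(3 - 5*4)) = 1/((-148 + 28)*(3 - 20)) = 1/(-120*(-17)) = 1/2040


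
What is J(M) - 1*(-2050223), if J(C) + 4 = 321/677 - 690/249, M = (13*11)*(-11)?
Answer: 115203726762/56191 ≈ 2.0502e+6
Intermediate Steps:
M = -1573 (M = 143*(-11) = -1573)
J(C) = -353831/56191 (J(C) = -4 + (321/677 - 690/249) = -4 + (321*(1/677) - 690*1/249) = -4 + (321/677 - 230/83) = -4 - 129067/56191 = -353831/56191)
J(M) - 1*(-2050223) = -353831/56191 - 1*(-2050223) = -353831/56191 + 2050223 = 115203726762/56191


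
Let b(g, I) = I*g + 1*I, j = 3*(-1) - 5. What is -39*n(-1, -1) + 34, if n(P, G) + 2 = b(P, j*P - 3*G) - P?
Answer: 73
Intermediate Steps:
j = -8 (j = -3 - 5 = -8)
b(g, I) = I + I*g (b(g, I) = I*g + I = I + I*g)
n(P, G) = -2 - P + (1 + P)*(-8*P - 3*G) (n(P, G) = -2 + ((-8*P - 3*G)*(1 + P) - P) = -2 + ((1 + P)*(-8*P - 3*G) - P) = -2 + (-P + (1 + P)*(-8*P - 3*G)) = -2 - P + (1 + P)*(-8*P - 3*G))
-39*n(-1, -1) + 34 = -39*(-2 - 1*(-1) - (1 - 1)*(3*(-1) + 8*(-1))) + 34 = -39*(-2 + 1 - 1*0*(-3 - 8)) + 34 = -39*(-2 + 1 - 1*0*(-11)) + 34 = -39*(-2 + 1 + 0) + 34 = -39*(-1) + 34 = 39 + 34 = 73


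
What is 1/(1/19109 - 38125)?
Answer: -19109/728530624 ≈ -2.6230e-5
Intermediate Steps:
1/(1/19109 - 38125) = 1/(-728530624/19109) = -19109/728530624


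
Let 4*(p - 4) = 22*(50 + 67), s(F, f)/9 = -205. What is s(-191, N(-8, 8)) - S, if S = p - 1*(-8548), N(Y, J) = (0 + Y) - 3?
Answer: -22081/2 ≈ -11041.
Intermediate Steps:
N(Y, J) = -3 + Y (N(Y, J) = Y - 3 = -3 + Y)
s(F, f) = -1845 (s(F, f) = 9*(-205) = -1845)
p = 1295/2 (p = 4 + (22*(50 + 67))/4 = 4 + (22*117)/4 = 4 + (¼)*2574 = 4 + 1287/2 = 1295/2 ≈ 647.50)
S = 18391/2 (S = 1295/2 - 1*(-8548) = 1295/2 + 8548 = 18391/2 ≈ 9195.5)
s(-191, N(-8, 8)) - S = -1845 - 1*18391/2 = -1845 - 18391/2 = -22081/2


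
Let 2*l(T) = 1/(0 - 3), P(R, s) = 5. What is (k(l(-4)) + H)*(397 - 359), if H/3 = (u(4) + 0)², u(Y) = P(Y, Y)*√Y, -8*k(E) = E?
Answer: 273619/24 ≈ 11401.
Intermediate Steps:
l(T) = -⅙ (l(T) = 1/(2*(0 - 3)) = (½)/(-3) = (½)*(-⅓) = -⅙)
k(E) = -E/8
u(Y) = 5*√Y
H = 300 (H = 3*(5*√4 + 0)² = 3*(5*2 + 0)² = 3*(10 + 0)² = 3*10² = 3*100 = 300)
(k(l(-4)) + H)*(397 - 359) = (-⅛*(-⅙) + 300)*(397 - 359) = (1/48 + 300)*38 = (14401/48)*38 = 273619/24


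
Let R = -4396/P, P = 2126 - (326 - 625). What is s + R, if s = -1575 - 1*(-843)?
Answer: -1779496/2425 ≈ -733.81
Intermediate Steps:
s = -732 (s = -1575 + 843 = -732)
P = 2425 (P = 2126 - 1*(-299) = 2126 + 299 = 2425)
R = -4396/2425 ≈ -1.8128
s + R = -732 - 4396/2425 = -1779496/2425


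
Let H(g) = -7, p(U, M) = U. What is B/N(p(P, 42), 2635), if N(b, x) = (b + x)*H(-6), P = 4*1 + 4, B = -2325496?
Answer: 2325496/18501 ≈ 125.70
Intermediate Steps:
P = 8 (P = 4 + 4 = 8)
N(b, x) = -7*b - 7*x (N(b, x) = (b + x)*(-7) = -7*b - 7*x)
B/N(p(P, 42), 2635) = -2325496/(-7*8 - 7*2635) = -2325496/(-56 - 18445) = -2325496/(-18501) = -2325496*(-1/18501) = 2325496/18501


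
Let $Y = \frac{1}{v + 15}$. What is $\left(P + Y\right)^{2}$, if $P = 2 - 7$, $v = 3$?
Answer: $\frac{7921}{324} \approx 24.448$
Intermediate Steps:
$P = -5$
$Y = \frac{1}{18}$ ($Y = \frac{1}{3 + 15} = \frac{1}{18} \approx 0.055556$)
$\left(P + Y\right)^{2} = \left(-5 + \frac{1}{18}\right)^{2} = \left(- \frac{89}{18}\right)^{2} = \frac{7921}{324}$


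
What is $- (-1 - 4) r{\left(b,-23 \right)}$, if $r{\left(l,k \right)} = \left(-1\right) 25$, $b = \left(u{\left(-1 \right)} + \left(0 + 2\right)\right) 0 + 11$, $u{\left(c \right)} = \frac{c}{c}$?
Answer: $-125$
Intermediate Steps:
$u{\left(c \right)} = 1$
$b = 11$ ($b = \left(1 + \left(0 + 2\right)\right) 0 + 11 = \left(1 + 2\right) 0 + 11 = 3 \cdot 0 + 11 = 0 + 11 = 11$)
$r{\left(l,k \right)} = -25$
$- (-1 - 4) r{\left(b,-23 \right)} = - (-1 - 4) \left(-25\right) = \left(-1\right) \left(-5\right) \left(-25\right) = 5 \left(-25\right) = -125$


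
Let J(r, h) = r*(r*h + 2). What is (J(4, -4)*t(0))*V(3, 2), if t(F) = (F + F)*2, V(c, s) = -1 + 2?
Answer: 0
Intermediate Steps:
V(c, s) = 1
t(F) = 4*F (t(F) = (2*F)*2 = 4*F)
J(r, h) = r*(2 + h*r) (J(r, h) = r*(h*r + 2) = r*(2 + h*r))
(J(4, -4)*t(0))*V(3, 2) = ((4*(2 - 4*4))*(4*0))*1 = ((4*(2 - 16))*0)*1 = ((4*(-14))*0)*1 = -56*0*1 = 0*1 = 0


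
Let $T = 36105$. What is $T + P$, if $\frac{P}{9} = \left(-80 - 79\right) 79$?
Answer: $-76944$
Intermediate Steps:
$P = -113049$ ($P = 9 \left(-80 - 79\right) 79 = 9 \left(\left(-159\right) 79\right) = 9 \left(-12561\right) = -113049$)
$T + P = 36105 - 113049 = -76944$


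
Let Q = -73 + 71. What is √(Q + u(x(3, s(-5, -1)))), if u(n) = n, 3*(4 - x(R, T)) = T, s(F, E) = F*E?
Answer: √3/3 ≈ 0.57735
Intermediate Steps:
s(F, E) = E*F
x(R, T) = 4 - T/3
Q = -2
√(Q + u(x(3, s(-5, -1)))) = √(-2 + (4 - (-1)*(-5)/3)) = √(-2 + (4 - ⅓*5)) = √(-2 + (4 - 5/3)) = √(-2 + 7/3) = √(⅓) = √3/3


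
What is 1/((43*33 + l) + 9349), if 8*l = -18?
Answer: 4/43063 ≈ 9.2887e-5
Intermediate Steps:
l = -9/4 (l = (1/8)*(-18) = -9/4 ≈ -2.2500)
1/((43*33 + l) + 9349) = 1/((43*33 - 9/4) + 9349) = 1/((1419 - 9/4) + 9349) = 1/(5667/4 + 9349) = 1/(43063/4) = 4/43063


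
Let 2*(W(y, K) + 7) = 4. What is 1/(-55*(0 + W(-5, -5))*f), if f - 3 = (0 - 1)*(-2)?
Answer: 1/1375 ≈ 0.00072727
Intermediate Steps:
W(y, K) = -5 (W(y, K) = -7 + (½)*4 = -7 + 2 = -5)
f = 5 (f = 3 + (0 - 1)*(-2) = 3 - 1*(-2) = 3 + 2 = 5)
1/(-55*(0 + W(-5, -5))*f) = 1/(-55*(0 - 5)*5) = 1/(-(-275)*5) = 1/(-55*(-25)) = 1/1375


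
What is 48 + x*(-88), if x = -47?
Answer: 4184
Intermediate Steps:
48 + x*(-88) = 48 - 47*(-88) = 48 + 4136 = 4184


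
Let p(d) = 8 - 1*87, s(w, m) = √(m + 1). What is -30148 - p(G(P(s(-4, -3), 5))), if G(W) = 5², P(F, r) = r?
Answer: -30069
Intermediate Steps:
s(w, m) = √(1 + m)
G(W) = 25
p(d) = -79 (p(d) = 8 - 87 = -79)
-30148 - p(G(P(s(-4, -3), 5))) = -30148 - 1*(-79) = -30148 + 79 = -30069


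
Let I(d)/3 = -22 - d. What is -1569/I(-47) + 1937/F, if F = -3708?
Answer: -1987709/92700 ≈ -21.442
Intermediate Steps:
I(d) = -66 - 3*d (I(d) = 3*(-22 - d) = -66 - 3*d)
-1569/I(-47) + 1937/F = -1569/(-66 - 3*(-47)) + 1937/(-3708) = -1569/(-66 + 141) + 1937*(-1/3708) = -1569/75 - 1937/3708 = -1569*1/75 - 1937/3708 = -523/25 - 1937/3708 = -1987709/92700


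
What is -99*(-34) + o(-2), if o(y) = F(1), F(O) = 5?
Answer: 3371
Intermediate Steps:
o(y) = 5
-99*(-34) + o(-2) = -99*(-34) + 5 = 3366 + 5 = 3371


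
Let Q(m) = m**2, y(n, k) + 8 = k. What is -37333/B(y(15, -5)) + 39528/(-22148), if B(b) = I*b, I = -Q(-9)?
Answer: -217118567/5830461 ≈ -37.239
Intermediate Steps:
y(n, k) = -8 + k
I = -81 (I = -1*(-9)**2 = -1*81 = -81)
B(b) = -81*b
-37333/B(y(15, -5)) + 39528/(-22148) = -37333*(-1/(81*(-8 - 5))) + 39528/(-22148) = -37333/((-81*(-13))) + 39528*(-1/22148) = -37333/1053 - 9882/5537 = -217118567/5830461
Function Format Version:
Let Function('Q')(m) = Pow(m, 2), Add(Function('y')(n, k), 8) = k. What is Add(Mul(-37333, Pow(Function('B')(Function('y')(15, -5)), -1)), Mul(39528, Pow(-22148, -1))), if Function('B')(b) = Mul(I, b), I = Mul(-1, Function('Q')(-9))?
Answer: Rational(-217118567, 5830461) ≈ -37.239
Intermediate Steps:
Function('y')(n, k) = Add(-8, k)
I = -81 (I = Mul(-1, Pow(-9, 2)) = Mul(-1, 81) = -81)
Function('B')(b) = Mul(-81, b)
Add(Mul(-37333, Pow(Function('B')(Function('y')(15, -5)), -1)), Mul(39528, Pow(-22148, -1))) = Add(Mul(-37333, Pow(Mul(-81, Add(-8, -5)), -1)), Mul(39528, Pow(-22148, -1))) = Add(Mul(-37333, Pow(Mul(-81, -13), -1)), Mul(39528, Rational(-1, 22148))) = Add(Mul(-37333, Pow(1053, -1)), Rational(-9882, 5537)) = Add(Mul(-37333, Rational(1, 1053)), Rational(-9882, 5537)) = Add(Rational(-37333, 1053), Rational(-9882, 5537)) = Rational(-217118567, 5830461)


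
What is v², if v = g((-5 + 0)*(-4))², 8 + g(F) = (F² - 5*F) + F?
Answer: 9475854336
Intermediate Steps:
g(F) = -8 + F² - 4*F (g(F) = -8 + ((F² - 5*F) + F) = -8 + (F² - 4*F) = -8 + F² - 4*F)
v = 97344 (v = (-8 + ((-5 + 0)*(-4))² - 4*(-5 + 0)*(-4))² = (-8 + (-5*(-4))² - (-20)*(-4))² = (-8 + 20² - 4*20)² = (-8 + 400 - 80)² = 312² = 97344)
v² = 97344² = 9475854336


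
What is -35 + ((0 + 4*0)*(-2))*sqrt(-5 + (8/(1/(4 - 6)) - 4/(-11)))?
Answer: -35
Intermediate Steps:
-35 + ((0 + 4*0)*(-2))*sqrt(-5 + (8/(1/(4 - 6)) - 4/(-11))) = -35 + ((0 + 0)*(-2))*sqrt(-5 + (8/(1/(-2)) - 4*(-1/11))) = -35 + (0*(-2))*sqrt(-5 + (8/(-1/2) + 4/11)) = -35 + 0*sqrt(-5 + (8*(-2) + 4/11)) = -35 + 0*sqrt(-5 + (-16 + 4/11)) = -35 + 0*sqrt(-5 - 172/11) = -35 + 0*sqrt(-227/11) = -35 + 0*(I*sqrt(2497)/11) = -35 + 0 = -35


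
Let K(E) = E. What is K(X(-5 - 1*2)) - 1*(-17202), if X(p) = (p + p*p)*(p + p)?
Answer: 16614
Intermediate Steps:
X(p) = 2*p*(p + p²) (X(p) = (p + p²)*(2*p) = 2*p*(p + p²))
K(X(-5 - 1*2)) - 1*(-17202) = 2*(-5 - 1*2)²*(1 + (-5 - 1*2)) - 1*(-17202) = 2*(-5 - 2)²*(1 + (-5 - 2)) + 17202 = 2*(-7)²*(1 - 7) + 17202 = 2*49*(-6) + 17202 = -588 + 17202 = 16614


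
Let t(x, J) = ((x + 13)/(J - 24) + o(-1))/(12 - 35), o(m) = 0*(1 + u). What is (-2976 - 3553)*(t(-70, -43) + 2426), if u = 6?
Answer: -24408072361/1541 ≈ -1.5839e+7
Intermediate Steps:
o(m) = 0 (o(m) = 0*(1 + 6) = 0*7 = 0)
t(x, J) = -(13 + x)/(23*(-24 + J)) (t(x, J) = ((x + 13)/(J - 24) + 0)/(12 - 35) = ((13 + x)/(-24 + J) + 0)/(-23) = ((13 + x)/(-24 + J) + 0)*(-1/23) = ((13 + x)/(-24 + J))*(-1/23) = -(13 + x)/(23*(-24 + J)))
(-2976 - 3553)*(t(-70, -43) + 2426) = (-2976 - 3553)*((-13 - 1*(-70))/(23*(-24 - 43)) + 2426) = -6529*((1/23)*(-13 + 70)/(-67) + 2426) = -6529*((1/23)*(-1/67)*57 + 2426) = -6529*(-57/1541 + 2426) = -6529*3738409/1541 = -24408072361/1541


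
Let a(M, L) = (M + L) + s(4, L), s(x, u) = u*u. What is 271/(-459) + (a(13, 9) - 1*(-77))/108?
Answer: 494/459 ≈ 1.0763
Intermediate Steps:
s(x, u) = u**2
a(M, L) = L + M + L**2 (a(M, L) = (M + L) + L**2 = (L + M) + L**2 = L + M + L**2)
271/(-459) + (a(13, 9) - 1*(-77))/108 = 271/(-459) + ((9 + 13 + 9**2) - 1*(-77))/108 = 271*(-1/459) + ((9 + 13 + 81) + 77)*(1/108) = -271/459 + (103 + 77)*(1/108) = -271/459 + 180*(1/108) = -271/459 + 5/3 = 494/459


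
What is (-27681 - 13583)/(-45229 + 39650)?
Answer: 41264/5579 ≈ 7.3963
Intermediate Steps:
(-27681 - 13583)/(-45229 + 39650) = -41264/(-5579) = -41264*(-1/5579) = 41264/5579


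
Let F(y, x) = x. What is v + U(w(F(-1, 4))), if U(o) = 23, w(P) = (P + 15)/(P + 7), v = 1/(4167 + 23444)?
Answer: 635054/27611 ≈ 23.000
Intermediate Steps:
v = 1/27611 ≈ 3.6217e-5
w(P) = (15 + P)/(7 + P)
v + U(w(F(-1, 4))) = 1/27611 + 23 = 635054/27611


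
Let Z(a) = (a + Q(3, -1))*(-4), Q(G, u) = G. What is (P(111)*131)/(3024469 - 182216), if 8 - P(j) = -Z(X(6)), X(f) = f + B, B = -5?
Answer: -1048/2842253 ≈ -0.00036872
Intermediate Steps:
X(f) = -5 + f (X(f) = f - 5 = -5 + f)
Z(a) = -12 - 4*a (Z(a) = (a + 3)*(-4) = (3 + a)*(-4) = -12 - 4*a)
P(j) = -8 (P(j) = 8 - (-1)*(-12 - 4*(-5 + 6)) = 8 - (-1)*(-12 - 4*1) = 8 - (-1)*(-12 - 4) = 8 - (-1)*(-16) = 8 - 1*16 = 8 - 16 = -8)
(P(111)*131)/(3024469 - 182216) = (-8*131)/(3024469 - 182216) = -1048/2842253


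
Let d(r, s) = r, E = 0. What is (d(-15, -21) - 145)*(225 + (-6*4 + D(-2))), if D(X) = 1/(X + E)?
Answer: -32080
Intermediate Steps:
D(X) = 1/X (D(X) = 1/(X + 0) = 1/X)
(d(-15, -21) - 145)*(225 + (-6*4 + D(-2))) = (-15 - 145)*(225 + (-6*4 + 1/(-2))) = -160*(225 + (-24 - ½)) = -160*(225 - 49/2) = -160*401/2 = -32080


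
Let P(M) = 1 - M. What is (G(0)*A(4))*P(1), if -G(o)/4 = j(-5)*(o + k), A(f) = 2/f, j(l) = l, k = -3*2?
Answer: 0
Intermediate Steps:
k = -6
G(o) = -120 + 20*o (G(o) = -(-20)*(o - 6) = -(-20)*(-6 + o) = -4*(30 - 5*o) = -120 + 20*o)
(G(0)*A(4))*P(1) = ((-120 + 20*0)*(2/4))*(1 - 1*1) = ((-120 + 0)*(2*(1/4)))*(1 - 1) = -120*1/2*0 = -60*0 = 0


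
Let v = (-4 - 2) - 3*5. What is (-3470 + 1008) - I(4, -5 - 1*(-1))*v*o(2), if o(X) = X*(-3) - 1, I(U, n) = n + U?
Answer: -2462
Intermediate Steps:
I(U, n) = U + n
o(X) = -1 - 3*X (o(X) = -3*X - 1 = -1 - 3*X)
v = -21 (v = -6 - 15 = -21)
(-3470 + 1008) - I(4, -5 - 1*(-1))*v*o(2) = (-3470 + 1008) - (4 + (-5 - 1*(-1)))*(-21)*(-1 - 3*2) = -2462 - (4 + (-5 + 1))*(-21)*(-1 - 6) = -2462 - (4 - 4)*(-21)*(-7) = -2462 - 0*(-21)*(-7) = -2462 - 0*(-7) = -2462 - 1*0 = -2462 + 0 = -2462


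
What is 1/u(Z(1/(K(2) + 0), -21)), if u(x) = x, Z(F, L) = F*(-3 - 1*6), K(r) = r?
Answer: -2/9 ≈ -0.22222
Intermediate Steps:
Z(F, L) = -9*F (Z(F, L) = F*(-3 - 6) = F*(-9) = -9*F)
1/u(Z(1/(K(2) + 0), -21)) = 1/(-9/(2 + 0)) = 1/(-9/2) = -2/9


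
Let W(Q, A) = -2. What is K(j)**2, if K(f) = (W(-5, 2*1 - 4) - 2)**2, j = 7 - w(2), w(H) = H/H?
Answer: 256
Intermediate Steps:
w(H) = 1
j = 6 (j = 7 - 1*1 = 7 - 1 = 6)
K(f) = 16 (K(f) = (-2 - 2)**2 = (-4)**2 = 16)
K(j)**2 = 16**2 = 256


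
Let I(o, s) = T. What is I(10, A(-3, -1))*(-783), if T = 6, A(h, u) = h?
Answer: -4698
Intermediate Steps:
I(o, s) = 6
I(10, A(-3, -1))*(-783) = 6*(-783) = -4698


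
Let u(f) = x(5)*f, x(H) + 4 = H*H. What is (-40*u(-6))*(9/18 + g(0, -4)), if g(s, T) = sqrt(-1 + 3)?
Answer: 2520 + 5040*sqrt(2) ≈ 9647.6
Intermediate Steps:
x(H) = -4 + H**2 (x(H) = -4 + H*H = -4 + H**2)
u(f) = 21*f (u(f) = (-4 + 5**2)*f = (-4 + 25)*f = 21*f)
g(s, T) = sqrt(2)
(-40*u(-6))*(9/18 + g(0, -4)) = (-840*(-6))*(9/18 + sqrt(2)) = (-40*(-126))*(9*(1/18) + sqrt(2)) = 5040*(1/2 + sqrt(2)) = 2520 + 5040*sqrt(2)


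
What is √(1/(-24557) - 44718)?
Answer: I*√26967022187339/24557 ≈ 211.47*I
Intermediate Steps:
√(1/(-24557) - 44718) = √(-1/24557 - 44718) = √(-1098139927/24557) = I*√26967022187339/24557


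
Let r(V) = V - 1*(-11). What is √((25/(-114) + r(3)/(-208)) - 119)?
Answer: I*√1047968142/2964 ≈ 10.922*I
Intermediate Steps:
r(V) = 11 + V (r(V) = V + 11 = 11 + V)
√((25/(-114) + r(3)/(-208)) - 119) = √((25/(-114) + (11 + 3)/(-208)) - 119) = √((25*(-1/114) + 14*(-1/208)) - 119) = √((-25/114 - 7/104) - 119) = √(-1699/5928 - 119) = √(-707131/5928) = I*√1047968142/2964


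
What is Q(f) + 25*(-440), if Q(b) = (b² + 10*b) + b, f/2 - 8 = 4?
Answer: -10160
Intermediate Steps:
f = 24 (f = 16 + 2*4 = 16 + 8 = 24)
Q(b) = b² + 11*b
Q(f) + 25*(-440) = 24*(11 + 24) + 25*(-440) = 24*35 - 11000 = 840 - 11000 = -10160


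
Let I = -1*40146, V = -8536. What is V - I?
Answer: 31610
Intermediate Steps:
I = -40146
V - I = -8536 - 1*(-40146) = -8536 + 40146 = 31610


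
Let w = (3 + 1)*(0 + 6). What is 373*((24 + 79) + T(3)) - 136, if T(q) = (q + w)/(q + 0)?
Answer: 41640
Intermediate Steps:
w = 24 (w = 4*6 = 24)
T(q) = (24 + q)/q (T(q) = (q + 24)/(q + 0) = (24 + q)/q)
373*((24 + 79) + T(3)) - 136 = 373*((24 + 79) + (24 + 3)/3) - 136 = 373*(103 + (1/3)*27) - 136 = 373*(103 + 9) - 136 = 373*112 - 136 = 41776 - 136 = 41640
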